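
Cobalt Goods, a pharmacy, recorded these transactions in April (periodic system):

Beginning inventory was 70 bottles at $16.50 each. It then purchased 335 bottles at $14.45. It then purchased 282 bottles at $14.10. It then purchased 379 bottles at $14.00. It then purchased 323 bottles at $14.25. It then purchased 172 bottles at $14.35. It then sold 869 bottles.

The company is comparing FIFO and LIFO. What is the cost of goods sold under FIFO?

COGS = $12,519.95

FIFO COGS: 70 @ $16.50 + 335 @ $14.45 + 282 @ $14.10 + 182 @ $14.00 = $12,519.95
LIFO COGS: 172 @ $14.35 + 323 @ $14.25 + 374 @ $14.00 = $12,306.95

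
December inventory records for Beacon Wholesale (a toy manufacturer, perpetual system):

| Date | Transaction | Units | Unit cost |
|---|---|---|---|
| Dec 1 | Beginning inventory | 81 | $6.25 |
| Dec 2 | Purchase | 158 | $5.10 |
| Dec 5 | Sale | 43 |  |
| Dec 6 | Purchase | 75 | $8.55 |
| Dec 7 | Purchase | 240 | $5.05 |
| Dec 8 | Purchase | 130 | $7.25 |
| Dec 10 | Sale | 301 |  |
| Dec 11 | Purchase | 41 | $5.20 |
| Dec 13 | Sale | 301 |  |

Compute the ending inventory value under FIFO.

Ending inventory = $495.95

Dec 5, 43 sold [FIFO — oldest first]: 43 @ $6.25 = $268.75
Dec 10, 301 sold [FIFO — oldest first]: 38 @ $6.25 + 158 @ $5.10 + 75 @ $8.55 + 30 @ $5.05 = $1,836.05
Dec 13, 301 sold [FIFO — oldest first]: 210 @ $5.05 + 91 @ $7.25 = $1,720.25
Total COGS = $268.75 + $1,836.05 + $1,720.25 = $3,825.05
Ending inventory: 39 @ $7.25 + 41 @ $5.20 = $495.95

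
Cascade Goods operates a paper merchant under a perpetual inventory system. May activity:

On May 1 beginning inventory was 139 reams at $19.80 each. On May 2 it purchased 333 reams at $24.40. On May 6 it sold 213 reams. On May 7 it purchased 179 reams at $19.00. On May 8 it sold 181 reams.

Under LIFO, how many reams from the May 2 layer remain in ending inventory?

May 6, 213 sold [LIFO — newest first]: 213 @ $24.40 = $5,197.20
May 8, 181 sold [LIFO — newest first]: 179 @ $19.00 + 2 @ $24.40 = $3,449.80
Total COGS = $5,197.20 + $3,449.80 = $8,647.00
Ending inventory: 139 @ $19.80 + 118 @ $24.40 = $5,631.40

118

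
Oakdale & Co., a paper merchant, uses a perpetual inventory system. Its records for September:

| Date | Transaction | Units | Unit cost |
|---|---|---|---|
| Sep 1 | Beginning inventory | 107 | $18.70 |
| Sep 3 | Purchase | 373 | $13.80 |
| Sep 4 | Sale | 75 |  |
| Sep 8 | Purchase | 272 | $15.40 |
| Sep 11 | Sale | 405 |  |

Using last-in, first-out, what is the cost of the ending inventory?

Sep 4, 75 sold [LIFO — newest first]: 75 @ $13.80 = $1,035.00
Sep 11, 405 sold [LIFO — newest first]: 272 @ $15.40 + 133 @ $13.80 = $6,024.20
Total COGS = $1,035.00 + $6,024.20 = $7,059.20
Ending inventory: 107 @ $18.70 + 165 @ $13.80 = $4,277.90

Ending inventory = $4,277.90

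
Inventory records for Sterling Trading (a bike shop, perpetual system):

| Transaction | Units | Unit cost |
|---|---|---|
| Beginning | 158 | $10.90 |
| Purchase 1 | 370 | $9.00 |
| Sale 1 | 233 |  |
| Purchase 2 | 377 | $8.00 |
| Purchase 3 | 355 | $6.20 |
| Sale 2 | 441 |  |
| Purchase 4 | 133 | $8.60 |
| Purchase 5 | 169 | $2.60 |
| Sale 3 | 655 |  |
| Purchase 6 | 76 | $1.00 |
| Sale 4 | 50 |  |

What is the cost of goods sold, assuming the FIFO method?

Sale 1 (233) [FIFO — oldest first]: 158 @ $10.90 + 75 @ $9.00 = $2,397.20
Sale 2 (441) [FIFO — oldest first]: 295 @ $9.00 + 146 @ $8.00 = $3,823.00
Sale 3 (655) [FIFO — oldest first]: 231 @ $8.00 + 355 @ $6.20 + 69 @ $8.60 = $4,642.40
Sale 4 (50) [FIFO — oldest first]: 50 @ $8.60 = $430.00
Total COGS = $2,397.20 + $3,823.00 + $4,642.40 + $430.00 = $11,292.60
Ending inventory: 14 @ $8.60 + 169 @ $2.60 + 76 @ $1.00 = $635.80

COGS = $11,292.60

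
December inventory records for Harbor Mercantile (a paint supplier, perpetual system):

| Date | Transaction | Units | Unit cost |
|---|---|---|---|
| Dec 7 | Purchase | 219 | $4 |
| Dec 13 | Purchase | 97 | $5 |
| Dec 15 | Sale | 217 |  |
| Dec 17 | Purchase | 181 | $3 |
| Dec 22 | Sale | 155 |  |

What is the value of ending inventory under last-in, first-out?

Dec 15, 217 sold [LIFO — newest first]: 97 @ $5 + 120 @ $4 = $965
Dec 22, 155 sold [LIFO — newest first]: 155 @ $3 = $465
Total COGS = $965 + $465 = $1,430
Ending inventory: 99 @ $4 + 26 @ $3 = $474

Ending inventory = $474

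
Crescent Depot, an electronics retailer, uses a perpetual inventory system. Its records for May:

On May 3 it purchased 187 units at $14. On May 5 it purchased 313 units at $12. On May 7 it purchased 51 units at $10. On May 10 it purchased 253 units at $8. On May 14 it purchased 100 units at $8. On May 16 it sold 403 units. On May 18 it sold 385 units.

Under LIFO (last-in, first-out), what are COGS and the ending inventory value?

COGS = $8,084; ending inventory = $1,624

May 16, 403 sold [LIFO — newest first]: 100 @ $8 + 253 @ $8 + 50 @ $10 = $3,324
May 18, 385 sold [LIFO — newest first]: 1 @ $10 + 313 @ $12 + 71 @ $14 = $4,760
Total COGS = $3,324 + $4,760 = $8,084
Ending inventory: 116 @ $14 = $1,624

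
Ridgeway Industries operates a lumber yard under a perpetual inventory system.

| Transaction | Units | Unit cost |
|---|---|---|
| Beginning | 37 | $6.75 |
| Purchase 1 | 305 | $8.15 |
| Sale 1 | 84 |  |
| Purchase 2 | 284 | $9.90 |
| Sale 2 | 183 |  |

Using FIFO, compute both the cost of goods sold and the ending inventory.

COGS = $2,124.25; ending inventory = $3,422.85

Sale 1 (84) [FIFO — oldest first]: 37 @ $6.75 + 47 @ $8.15 = $632.80
Sale 2 (183) [FIFO — oldest first]: 183 @ $8.15 = $1,491.45
Total COGS = $632.80 + $1,491.45 = $2,124.25
Ending inventory: 75 @ $8.15 + 284 @ $9.90 = $3,422.85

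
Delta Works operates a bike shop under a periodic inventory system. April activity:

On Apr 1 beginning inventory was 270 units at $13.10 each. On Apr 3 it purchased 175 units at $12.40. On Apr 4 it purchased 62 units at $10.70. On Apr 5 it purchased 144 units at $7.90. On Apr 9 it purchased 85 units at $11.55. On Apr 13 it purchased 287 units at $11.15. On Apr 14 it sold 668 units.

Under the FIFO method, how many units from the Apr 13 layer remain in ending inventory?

287

Apr 14, 668 sold [FIFO — oldest first]: 270 @ $13.10 + 175 @ $12.40 + 62 @ $10.70 + 144 @ $7.90 + 17 @ $11.55 = $7,704.35
Ending inventory: 68 @ $11.55 + 287 @ $11.15 = $3,985.45
Check: goods available $11,689.80 = COGS $7,704.35 + ending $3,985.45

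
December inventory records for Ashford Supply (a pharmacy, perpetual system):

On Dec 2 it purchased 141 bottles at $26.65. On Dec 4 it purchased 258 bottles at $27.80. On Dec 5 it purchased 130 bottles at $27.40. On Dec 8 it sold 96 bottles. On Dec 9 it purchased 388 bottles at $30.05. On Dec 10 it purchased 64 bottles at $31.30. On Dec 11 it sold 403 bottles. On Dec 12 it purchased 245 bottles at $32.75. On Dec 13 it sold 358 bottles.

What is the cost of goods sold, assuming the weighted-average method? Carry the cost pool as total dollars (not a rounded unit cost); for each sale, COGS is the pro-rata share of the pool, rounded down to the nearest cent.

COGS = $25,049.85

After Dec 2: 141 on hand, pool $3,757.65 (≈ $26.6500 each)
After Dec 4: 399 on hand, pool $10,930.05 (≈ $27.3936 each)
After Dec 5: 529 on hand, pool $14,492.05 (≈ $27.3952 each)
Dec 8, sell 96: 96/529 × $14,492.05 → $2,629.93
After Dec 9: 821 on hand, pool $23,521.52 (≈ $28.6498 each)
After Dec 10: 885 on hand, pool $25,524.72 (≈ $28.8415 each)
Dec 11, sell 403: 403/885 × $25,524.72 → $11,623.12
After Dec 12: 727 on hand, pool $21,925.35 (≈ $30.1587 each)
Dec 13, sell 358: 358/727 × $21,925.35 → $10,796.80
Total COGS = $2,629.93 + $11,623.12 + $10,796.80 = $25,049.85
Ending inventory (cost pool remaining) = $11,128.55
Check: goods available $36,178.40 = COGS $25,049.85 + ending $11,128.55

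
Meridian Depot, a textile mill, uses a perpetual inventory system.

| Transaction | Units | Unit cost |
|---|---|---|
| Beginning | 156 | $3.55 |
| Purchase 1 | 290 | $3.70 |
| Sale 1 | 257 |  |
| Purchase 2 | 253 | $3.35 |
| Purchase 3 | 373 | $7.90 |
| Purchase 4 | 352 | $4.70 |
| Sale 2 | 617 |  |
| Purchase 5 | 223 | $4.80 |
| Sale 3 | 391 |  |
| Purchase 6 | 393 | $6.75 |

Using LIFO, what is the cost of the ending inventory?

Ending inventory = $3,975.20

Sale 1 (257) [LIFO — newest first]: 257 @ $3.70 = $950.90
Sale 2 (617) [LIFO — newest first]: 352 @ $4.70 + 265 @ $7.90 = $3,747.90
Sale 3 (391) [LIFO — newest first]: 223 @ $4.80 + 108 @ $7.90 + 60 @ $3.35 = $2,124.60
Total COGS = $950.90 + $3,747.90 + $2,124.60 = $6,823.40
Ending inventory: 156 @ $3.55 + 33 @ $3.70 + 193 @ $3.35 + 393 @ $6.75 = $3,975.20
Check: goods available $10,798.60 = COGS $6,823.40 + ending $3,975.20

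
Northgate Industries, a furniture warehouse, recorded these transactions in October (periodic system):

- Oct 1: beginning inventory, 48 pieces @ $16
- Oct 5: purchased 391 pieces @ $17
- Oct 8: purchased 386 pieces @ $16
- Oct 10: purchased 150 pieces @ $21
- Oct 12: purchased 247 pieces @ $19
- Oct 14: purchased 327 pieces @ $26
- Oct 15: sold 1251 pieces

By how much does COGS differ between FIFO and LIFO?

FIFO COGS: 48 @ $16 + 391 @ $17 + 386 @ $16 + 150 @ $21 + 247 @ $19 + 29 @ $26 = $22,188
LIFO COGS: 327 @ $26 + 247 @ $19 + 150 @ $21 + 386 @ $16 + 141 @ $17 = $24,918
Difference = |$22,188 − $24,918| = $2,730

$2,730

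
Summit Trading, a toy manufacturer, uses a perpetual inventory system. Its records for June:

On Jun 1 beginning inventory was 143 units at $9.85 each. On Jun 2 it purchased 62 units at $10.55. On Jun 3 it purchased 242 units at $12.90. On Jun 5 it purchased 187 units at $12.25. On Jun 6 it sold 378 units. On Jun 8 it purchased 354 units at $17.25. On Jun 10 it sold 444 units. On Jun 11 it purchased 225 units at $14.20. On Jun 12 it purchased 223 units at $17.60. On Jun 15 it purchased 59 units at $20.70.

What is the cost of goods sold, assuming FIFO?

Jun 6, 378 sold [FIFO — oldest first]: 143 @ $9.85 + 62 @ $10.55 + 173 @ $12.90 = $4,294.35
Jun 10, 444 sold [FIFO — oldest first]: 69 @ $12.90 + 187 @ $12.25 + 188 @ $17.25 = $6,423.85
Total COGS = $4,294.35 + $6,423.85 = $10,718.20
Ending inventory: 166 @ $17.25 + 225 @ $14.20 + 223 @ $17.60 + 59 @ $20.70 = $11,204.60

COGS = $10,718.20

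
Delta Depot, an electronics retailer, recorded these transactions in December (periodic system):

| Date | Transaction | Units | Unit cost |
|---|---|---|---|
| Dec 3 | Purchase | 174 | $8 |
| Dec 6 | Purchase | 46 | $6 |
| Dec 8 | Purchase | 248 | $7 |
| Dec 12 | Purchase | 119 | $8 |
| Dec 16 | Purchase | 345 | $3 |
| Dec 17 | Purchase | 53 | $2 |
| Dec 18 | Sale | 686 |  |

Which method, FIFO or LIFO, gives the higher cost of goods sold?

FIFO

FIFO COGS: 174 @ $8 + 46 @ $6 + 248 @ $7 + 119 @ $8 + 99 @ $3 = $4,653
LIFO COGS: 53 @ $2 + 345 @ $3 + 119 @ $8 + 169 @ $7 = $3,276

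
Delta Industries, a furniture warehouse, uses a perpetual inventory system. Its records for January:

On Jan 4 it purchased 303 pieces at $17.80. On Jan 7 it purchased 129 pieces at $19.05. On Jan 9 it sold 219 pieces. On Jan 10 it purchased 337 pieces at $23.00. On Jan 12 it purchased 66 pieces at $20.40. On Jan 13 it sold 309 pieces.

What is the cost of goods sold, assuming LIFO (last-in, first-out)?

Jan 9, 219 sold [LIFO — newest first]: 129 @ $19.05 + 90 @ $17.80 = $4,059.45
Jan 13, 309 sold [LIFO — newest first]: 66 @ $20.40 + 243 @ $23.00 = $6,935.40
Total COGS = $4,059.45 + $6,935.40 = $10,994.85
Ending inventory: 213 @ $17.80 + 94 @ $23.00 = $5,953.40

COGS = $10,994.85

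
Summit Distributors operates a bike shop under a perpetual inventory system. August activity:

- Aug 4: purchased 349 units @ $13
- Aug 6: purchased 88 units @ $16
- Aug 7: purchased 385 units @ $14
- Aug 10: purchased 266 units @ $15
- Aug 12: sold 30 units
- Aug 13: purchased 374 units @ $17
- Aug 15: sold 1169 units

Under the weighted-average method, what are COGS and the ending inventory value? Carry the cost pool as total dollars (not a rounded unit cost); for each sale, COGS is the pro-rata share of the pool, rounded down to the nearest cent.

COGS = $17,778.32; ending inventory = $3,904.68

After Aug 4: 349 on hand, pool $4,537.00 (≈ $13.0000 each)
After Aug 6: 437 on hand, pool $5,945.00 (≈ $13.6041 each)
After Aug 7: 822 on hand, pool $11,335.00 (≈ $13.7895 each)
After Aug 10: 1088 on hand, pool $15,325.00 (≈ $14.0855 each)
Aug 12, sell 30: 30/1088 × $15,325.00 → $422.56
After Aug 13: 1432 on hand, pool $21,260.44 (≈ $14.8467 each)
Aug 15, sell 1169: 1169/1432 × $21,260.44 → $17,355.76
Total COGS = $422.56 + $17,355.76 = $17,778.32
Ending inventory (cost pool remaining) = $3,904.68
Check: goods available $21,683.00 = COGS $17,778.32 + ending $3,904.68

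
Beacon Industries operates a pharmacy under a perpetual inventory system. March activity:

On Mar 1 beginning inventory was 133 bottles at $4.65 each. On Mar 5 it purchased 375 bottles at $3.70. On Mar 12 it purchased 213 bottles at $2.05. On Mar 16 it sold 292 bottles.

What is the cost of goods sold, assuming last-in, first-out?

Mar 16, 292 sold [LIFO — newest first]: 213 @ $2.05 + 79 @ $3.70 = $728.95
Ending inventory: 133 @ $4.65 + 296 @ $3.70 = $1,713.65

COGS = $728.95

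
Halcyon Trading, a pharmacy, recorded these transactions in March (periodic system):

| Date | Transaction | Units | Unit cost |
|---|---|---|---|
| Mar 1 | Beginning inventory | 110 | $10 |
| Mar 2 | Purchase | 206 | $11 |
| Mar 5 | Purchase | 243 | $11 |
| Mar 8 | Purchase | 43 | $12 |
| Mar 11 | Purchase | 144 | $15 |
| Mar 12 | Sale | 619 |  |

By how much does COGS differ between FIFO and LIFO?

FIFO COGS: 110 @ $10 + 206 @ $11 + 243 @ $11 + 43 @ $12 + 17 @ $15 = $6,810
LIFO COGS: 144 @ $15 + 43 @ $12 + 243 @ $11 + 189 @ $11 = $7,428
Difference = |$6,810 − $7,428| = $618

$618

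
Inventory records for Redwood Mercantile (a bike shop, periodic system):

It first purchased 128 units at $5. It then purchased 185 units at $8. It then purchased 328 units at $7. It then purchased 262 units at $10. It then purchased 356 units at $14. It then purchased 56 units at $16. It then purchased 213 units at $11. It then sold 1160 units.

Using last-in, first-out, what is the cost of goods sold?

COGS = $12,754

Sale 1 (1160) [LIFO — newest first]: 213 @ $11 + 56 @ $16 + 356 @ $14 + 262 @ $10 + 273 @ $7 = $12,754
Ending inventory: 128 @ $5 + 185 @ $8 + 55 @ $7 = $2,505
Check: goods available $15,259 = COGS $12,754 + ending $2,505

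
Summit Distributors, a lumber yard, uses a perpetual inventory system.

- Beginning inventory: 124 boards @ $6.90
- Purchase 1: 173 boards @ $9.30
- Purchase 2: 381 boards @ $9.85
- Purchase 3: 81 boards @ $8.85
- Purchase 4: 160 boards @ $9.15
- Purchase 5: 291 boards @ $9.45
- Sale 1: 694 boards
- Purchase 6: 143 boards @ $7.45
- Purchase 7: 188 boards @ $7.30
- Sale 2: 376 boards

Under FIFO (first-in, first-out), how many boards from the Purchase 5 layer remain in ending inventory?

140

Sale 1 (694) [FIFO — oldest first]: 124 @ $6.90 + 173 @ $9.30 + 381 @ $9.85 + 16 @ $8.85 = $6,358.95
Sale 2 (376) [FIFO — oldest first]: 65 @ $8.85 + 160 @ $9.15 + 151 @ $9.45 = $3,466.20
Total COGS = $6,358.95 + $3,466.20 = $9,825.15
Ending inventory: 140 @ $9.45 + 143 @ $7.45 + 188 @ $7.30 = $3,760.75
Check: goods available $13,585.90 = COGS $9,825.15 + ending $3,760.75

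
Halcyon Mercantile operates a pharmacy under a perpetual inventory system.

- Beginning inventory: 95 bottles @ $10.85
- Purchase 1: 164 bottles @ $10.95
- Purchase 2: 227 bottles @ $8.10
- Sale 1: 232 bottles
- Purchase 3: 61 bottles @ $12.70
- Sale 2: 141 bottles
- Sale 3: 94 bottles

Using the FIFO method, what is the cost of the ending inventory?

Ending inventory = $928.60

Sale 1 (232) [FIFO — oldest first]: 95 @ $10.85 + 137 @ $10.95 = $2,530.90
Sale 2 (141) [FIFO — oldest first]: 27 @ $10.95 + 114 @ $8.10 = $1,219.05
Sale 3 (94) [FIFO — oldest first]: 94 @ $8.10 = $761.40
Total COGS = $2,530.90 + $1,219.05 + $761.40 = $4,511.35
Ending inventory: 19 @ $8.10 + 61 @ $12.70 = $928.60
Check: goods available $5,439.95 = COGS $4,511.35 + ending $928.60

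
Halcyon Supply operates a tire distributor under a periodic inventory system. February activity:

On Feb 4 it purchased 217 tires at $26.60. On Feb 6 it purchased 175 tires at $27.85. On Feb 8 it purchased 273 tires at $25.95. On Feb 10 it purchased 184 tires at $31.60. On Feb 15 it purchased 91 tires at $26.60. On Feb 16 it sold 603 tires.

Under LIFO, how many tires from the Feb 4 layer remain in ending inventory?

217

Feb 16, 603 sold [LIFO — newest first]: 91 @ $26.60 + 184 @ $31.60 + 273 @ $25.95 + 55 @ $27.85 = $16,851.10
Ending inventory: 217 @ $26.60 + 120 @ $27.85 = $9,114.20
Check: goods available $25,965.30 = COGS $16,851.10 + ending $9,114.20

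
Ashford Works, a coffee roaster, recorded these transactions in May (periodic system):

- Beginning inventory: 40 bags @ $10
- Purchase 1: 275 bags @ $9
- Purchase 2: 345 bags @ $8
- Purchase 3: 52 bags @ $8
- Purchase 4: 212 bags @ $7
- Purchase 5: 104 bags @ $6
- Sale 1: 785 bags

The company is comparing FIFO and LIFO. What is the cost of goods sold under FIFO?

FIFO COGS: 40 @ $10 + 275 @ $9 + 345 @ $8 + 52 @ $8 + 73 @ $7 = $6,562
LIFO COGS: 104 @ $6 + 212 @ $7 + 52 @ $8 + 345 @ $8 + 72 @ $9 = $5,932

COGS = $6,562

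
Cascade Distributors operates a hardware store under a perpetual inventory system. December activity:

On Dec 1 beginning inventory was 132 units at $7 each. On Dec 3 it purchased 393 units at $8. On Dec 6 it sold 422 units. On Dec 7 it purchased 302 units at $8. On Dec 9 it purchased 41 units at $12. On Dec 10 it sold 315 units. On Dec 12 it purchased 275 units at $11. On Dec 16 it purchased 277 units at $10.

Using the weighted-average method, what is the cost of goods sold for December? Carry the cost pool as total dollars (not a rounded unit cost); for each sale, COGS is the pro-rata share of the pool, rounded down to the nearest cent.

After Dec 1: 132 on hand, pool $924.00 (≈ $7.0000 each)
After Dec 3: 525 on hand, pool $4,068.00 (≈ $7.7486 each)
Dec 6, sell 422: 422/525 × $4,068.00 → $3,269.89
After Dec 7: 405 on hand, pool $3,214.11 (≈ $7.9361 each)
After Dec 9: 446 on hand, pool $3,706.11 (≈ $8.3097 each)
Dec 10, sell 315: 315/446 × $3,706.11 → $2,617.54
After Dec 12: 406 on hand, pool $4,113.57 (≈ $10.1319 each)
After Dec 16: 683 on hand, pool $6,883.57 (≈ $10.0784 each)
Total COGS = $3,269.89 + $2,617.54 = $5,887.43
Ending inventory (cost pool remaining) = $6,883.57
Check: goods available $12,771.00 = COGS $5,887.43 + ending $6,883.57

COGS = $5,887.43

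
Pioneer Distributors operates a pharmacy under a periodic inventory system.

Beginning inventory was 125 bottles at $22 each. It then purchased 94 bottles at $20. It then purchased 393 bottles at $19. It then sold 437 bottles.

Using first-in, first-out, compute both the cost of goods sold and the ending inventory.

Sale 1 (437) [FIFO — oldest first]: 125 @ $22 + 94 @ $20 + 218 @ $19 = $8,772
Ending inventory: 175 @ $19 = $3,325

COGS = $8,772; ending inventory = $3,325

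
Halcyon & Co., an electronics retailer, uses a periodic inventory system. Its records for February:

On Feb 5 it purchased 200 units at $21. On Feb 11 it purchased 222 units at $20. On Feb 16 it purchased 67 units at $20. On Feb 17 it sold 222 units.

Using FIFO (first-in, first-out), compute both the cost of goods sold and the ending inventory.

COGS = $4,640; ending inventory = $5,340

Feb 17, 222 sold [FIFO — oldest first]: 200 @ $21 + 22 @ $20 = $4,640
Ending inventory: 200 @ $20 + 67 @ $20 = $5,340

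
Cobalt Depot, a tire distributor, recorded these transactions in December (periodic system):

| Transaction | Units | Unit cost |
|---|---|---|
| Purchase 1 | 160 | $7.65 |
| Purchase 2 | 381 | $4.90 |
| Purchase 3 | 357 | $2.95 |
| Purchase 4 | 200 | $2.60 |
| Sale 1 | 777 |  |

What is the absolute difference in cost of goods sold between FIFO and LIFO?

FIFO COGS: 160 @ $7.65 + 381 @ $4.90 + 236 @ $2.95 = $3,787.10
LIFO COGS: 200 @ $2.60 + 357 @ $2.95 + 220 @ $4.90 = $2,651.15
Difference = |$3,787.10 − $2,651.15| = $1,135.95

$1,135.95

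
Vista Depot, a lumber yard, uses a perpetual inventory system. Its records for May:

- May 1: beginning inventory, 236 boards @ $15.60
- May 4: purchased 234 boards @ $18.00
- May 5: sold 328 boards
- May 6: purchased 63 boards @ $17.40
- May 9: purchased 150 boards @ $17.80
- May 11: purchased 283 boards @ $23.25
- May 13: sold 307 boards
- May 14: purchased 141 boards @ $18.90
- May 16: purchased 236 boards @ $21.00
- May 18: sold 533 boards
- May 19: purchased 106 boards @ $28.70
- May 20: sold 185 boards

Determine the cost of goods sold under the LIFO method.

May 5, 328 sold [LIFO — newest first]: 234 @ $18.00 + 94 @ $15.60 = $5,678.40
May 13, 307 sold [LIFO — newest first]: 283 @ $23.25 + 24 @ $17.80 = $7,006.95
May 18, 533 sold [LIFO — newest first]: 236 @ $21.00 + 141 @ $18.90 + 126 @ $17.80 + 30 @ $17.40 = $10,385.70
May 20, 185 sold [LIFO — newest first]: 106 @ $28.70 + 33 @ $17.40 + 46 @ $15.60 = $4,334.00
Total COGS = $5,678.40 + $7,006.95 + $10,385.70 + $4,334.00 = $27,405.05
Ending inventory: 96 @ $15.60 = $1,497.60
Check: goods available $28,902.65 = COGS $27,405.05 + ending $1,497.60

COGS = $27,405.05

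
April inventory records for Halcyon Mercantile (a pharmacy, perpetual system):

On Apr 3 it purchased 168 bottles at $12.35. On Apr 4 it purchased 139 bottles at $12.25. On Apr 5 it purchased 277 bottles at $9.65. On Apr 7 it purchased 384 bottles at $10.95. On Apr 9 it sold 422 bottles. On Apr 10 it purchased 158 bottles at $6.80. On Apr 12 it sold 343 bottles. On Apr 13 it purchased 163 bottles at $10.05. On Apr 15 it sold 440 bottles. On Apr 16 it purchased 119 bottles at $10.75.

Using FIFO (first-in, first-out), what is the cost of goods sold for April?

COGS = $12,523.75

Apr 9, 422 sold [FIFO — oldest first]: 168 @ $12.35 + 139 @ $12.25 + 115 @ $9.65 = $4,887.30
Apr 12, 343 sold [FIFO — oldest first]: 162 @ $9.65 + 181 @ $10.95 = $3,545.25
Apr 15, 440 sold [FIFO — oldest first]: 203 @ $10.95 + 158 @ $6.80 + 79 @ $10.05 = $4,091.20
Total COGS = $4,887.30 + $3,545.25 + $4,091.20 = $12,523.75
Ending inventory: 84 @ $10.05 + 119 @ $10.75 = $2,123.45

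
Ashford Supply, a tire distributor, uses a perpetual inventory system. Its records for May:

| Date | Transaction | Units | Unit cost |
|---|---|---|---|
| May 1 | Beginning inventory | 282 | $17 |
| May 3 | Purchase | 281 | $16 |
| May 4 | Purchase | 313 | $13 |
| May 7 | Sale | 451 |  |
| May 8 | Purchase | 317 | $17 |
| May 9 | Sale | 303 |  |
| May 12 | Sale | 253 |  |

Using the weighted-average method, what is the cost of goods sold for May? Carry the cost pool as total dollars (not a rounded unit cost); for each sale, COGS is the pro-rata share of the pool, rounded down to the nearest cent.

COGS = $15,772.43

After May 1: 282 on hand, pool $4,794.00 (≈ $17.0000 each)
After May 3: 563 on hand, pool $9,290.00 (≈ $16.5009 each)
After May 4: 876 on hand, pool $13,359.00 (≈ $15.2500 each)
May 7, sell 451: 451/876 × $13,359.00 → $6,877.75
After May 8: 742 on hand, pool $11,870.25 (≈ $15.9976 each)
May 9, sell 303: 303/742 × $11,870.25 → $4,847.28
May 12, sell 253: 253/439 × $7,022.97 → $4,047.40
Total COGS = $6,877.75 + $4,847.28 + $4,047.40 = $15,772.43
Ending inventory (cost pool remaining) = $2,975.57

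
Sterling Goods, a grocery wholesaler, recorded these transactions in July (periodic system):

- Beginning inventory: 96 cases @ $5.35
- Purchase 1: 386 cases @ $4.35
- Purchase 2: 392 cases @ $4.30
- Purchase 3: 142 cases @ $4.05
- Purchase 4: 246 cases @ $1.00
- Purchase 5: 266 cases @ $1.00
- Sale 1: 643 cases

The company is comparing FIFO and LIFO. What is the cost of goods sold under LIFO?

FIFO COGS: 96 @ $5.35 + 386 @ $4.35 + 161 @ $4.30 = $2,885.00
LIFO COGS: 266 @ $1.00 + 246 @ $1.00 + 131 @ $4.05 = $1,042.55

COGS = $1,042.55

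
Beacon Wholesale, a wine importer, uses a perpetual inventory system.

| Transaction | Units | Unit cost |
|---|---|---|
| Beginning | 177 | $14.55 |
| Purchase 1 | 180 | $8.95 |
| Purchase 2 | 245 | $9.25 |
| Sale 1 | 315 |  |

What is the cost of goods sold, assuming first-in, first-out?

Sale 1 (315) [FIFO — oldest first]: 177 @ $14.55 + 138 @ $8.95 = $3,810.45
Ending inventory: 42 @ $8.95 + 245 @ $9.25 = $2,642.15
Check: goods available $6,452.60 = COGS $3,810.45 + ending $2,642.15

COGS = $3,810.45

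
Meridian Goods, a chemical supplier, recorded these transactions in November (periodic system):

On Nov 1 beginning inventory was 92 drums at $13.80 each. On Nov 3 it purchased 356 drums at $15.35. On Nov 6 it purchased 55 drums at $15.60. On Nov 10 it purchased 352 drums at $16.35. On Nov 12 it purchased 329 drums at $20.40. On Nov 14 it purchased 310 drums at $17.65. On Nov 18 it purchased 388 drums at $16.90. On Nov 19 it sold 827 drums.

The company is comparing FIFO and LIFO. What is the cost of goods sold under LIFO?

COGS = $14,660.30

FIFO COGS: 92 @ $13.80 + 356 @ $15.35 + 55 @ $15.60 + 324 @ $16.35 = $12,889.60
LIFO COGS: 388 @ $16.90 + 310 @ $17.65 + 129 @ $20.40 = $14,660.30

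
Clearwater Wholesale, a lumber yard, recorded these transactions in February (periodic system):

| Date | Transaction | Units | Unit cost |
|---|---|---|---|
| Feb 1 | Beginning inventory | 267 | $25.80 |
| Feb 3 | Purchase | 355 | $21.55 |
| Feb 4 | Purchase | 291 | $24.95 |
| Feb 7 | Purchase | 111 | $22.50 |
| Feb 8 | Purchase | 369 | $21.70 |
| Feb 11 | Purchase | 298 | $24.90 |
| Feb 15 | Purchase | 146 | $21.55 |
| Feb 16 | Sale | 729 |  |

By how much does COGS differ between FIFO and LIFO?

$457.50

FIFO COGS: 267 @ $25.80 + 355 @ $21.55 + 107 @ $24.95 = $17,208.50
LIFO COGS: 146 @ $21.55 + 298 @ $24.90 + 285 @ $21.70 = $16,751.00
Difference = |$17,208.50 − $16,751.00| = $457.50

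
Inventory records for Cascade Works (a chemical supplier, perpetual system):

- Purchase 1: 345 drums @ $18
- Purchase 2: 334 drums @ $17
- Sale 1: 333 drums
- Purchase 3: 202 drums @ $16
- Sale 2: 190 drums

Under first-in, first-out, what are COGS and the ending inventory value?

Sale 1 (333) [FIFO — oldest first]: 333 @ $18 = $5,994
Sale 2 (190) [FIFO — oldest first]: 12 @ $18 + 178 @ $17 = $3,242
Total COGS = $5,994 + $3,242 = $9,236
Ending inventory: 156 @ $17 + 202 @ $16 = $5,884

COGS = $9,236; ending inventory = $5,884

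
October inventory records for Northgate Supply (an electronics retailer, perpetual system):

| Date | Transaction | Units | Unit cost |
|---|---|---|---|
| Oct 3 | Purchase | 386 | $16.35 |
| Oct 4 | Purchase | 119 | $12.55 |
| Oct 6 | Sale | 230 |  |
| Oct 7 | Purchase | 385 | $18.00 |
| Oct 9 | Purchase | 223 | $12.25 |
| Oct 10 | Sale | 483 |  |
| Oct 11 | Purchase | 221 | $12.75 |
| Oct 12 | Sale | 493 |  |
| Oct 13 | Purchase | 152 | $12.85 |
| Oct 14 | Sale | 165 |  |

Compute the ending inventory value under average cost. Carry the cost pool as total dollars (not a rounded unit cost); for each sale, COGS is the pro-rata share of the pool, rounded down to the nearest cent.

After Oct 3: 386 on hand, pool $6,311.10 (≈ $16.3500 each)
After Oct 4: 505 on hand, pool $7,804.55 (≈ $15.4546 each)
Oct 6, sell 230: 230/505 × $7,804.55 → $3,554.54
After Oct 7: 660 on hand, pool $11,180.01 (≈ $16.9394 each)
After Oct 9: 883 on hand, pool $13,911.76 (≈ $15.7551 each)
Oct 10, sell 483: 483/883 × $13,911.76 → $7,609.71
After Oct 11: 621 on hand, pool $9,119.80 (≈ $14.6857 each)
Oct 12, sell 493: 493/621 × $9,119.80 → $7,240.03
After Oct 13: 280 on hand, pool $3,832.97 (≈ $13.6892 each)
Oct 14, sell 165: 165/280 × $3,832.97 → $2,258.71
Total COGS = $3,554.54 + $7,609.71 + $7,240.03 + $2,258.71 = $20,662.99
Ending inventory (cost pool remaining) = $1,574.26
Check: goods available $22,237.25 = COGS $20,662.99 + ending $1,574.26

Ending inventory = $1,574.26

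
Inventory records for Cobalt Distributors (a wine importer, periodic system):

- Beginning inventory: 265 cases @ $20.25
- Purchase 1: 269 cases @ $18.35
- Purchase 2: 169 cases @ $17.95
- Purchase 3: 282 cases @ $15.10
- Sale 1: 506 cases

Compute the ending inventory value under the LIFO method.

Ending inventory = $9,293.15

Sale 1 (506) [LIFO — newest first]: 282 @ $15.10 + 169 @ $17.95 + 55 @ $18.35 = $8,301.00
Ending inventory: 265 @ $20.25 + 214 @ $18.35 = $9,293.15
Check: goods available $17,594.15 = COGS $8,301.00 + ending $9,293.15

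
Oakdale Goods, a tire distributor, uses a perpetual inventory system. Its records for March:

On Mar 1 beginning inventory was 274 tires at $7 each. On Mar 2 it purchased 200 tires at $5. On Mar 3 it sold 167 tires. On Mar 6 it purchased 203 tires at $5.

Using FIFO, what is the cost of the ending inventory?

Ending inventory = $2,764

Mar 3, 167 sold [FIFO — oldest first]: 167 @ $7 = $1,169
Ending inventory: 107 @ $7 + 200 @ $5 + 203 @ $5 = $2,764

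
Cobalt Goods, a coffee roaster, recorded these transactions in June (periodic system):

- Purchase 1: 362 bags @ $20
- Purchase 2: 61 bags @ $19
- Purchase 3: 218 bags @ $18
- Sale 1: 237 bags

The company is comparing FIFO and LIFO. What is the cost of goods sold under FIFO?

COGS = $4,740

FIFO COGS: 237 @ $20 = $4,740
LIFO COGS: 218 @ $18 + 19 @ $19 = $4,285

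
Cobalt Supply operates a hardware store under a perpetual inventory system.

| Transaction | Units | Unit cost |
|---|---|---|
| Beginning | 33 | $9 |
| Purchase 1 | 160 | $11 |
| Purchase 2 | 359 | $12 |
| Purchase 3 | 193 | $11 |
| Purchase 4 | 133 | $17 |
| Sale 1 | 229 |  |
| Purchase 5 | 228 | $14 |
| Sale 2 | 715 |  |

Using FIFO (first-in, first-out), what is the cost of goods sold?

Sale 1 (229) [FIFO — oldest first]: 33 @ $9 + 160 @ $11 + 36 @ $12 = $2,489
Sale 2 (715) [FIFO — oldest first]: 323 @ $12 + 193 @ $11 + 133 @ $17 + 66 @ $14 = $9,184
Total COGS = $2,489 + $9,184 = $11,673
Ending inventory: 162 @ $14 = $2,268

COGS = $11,673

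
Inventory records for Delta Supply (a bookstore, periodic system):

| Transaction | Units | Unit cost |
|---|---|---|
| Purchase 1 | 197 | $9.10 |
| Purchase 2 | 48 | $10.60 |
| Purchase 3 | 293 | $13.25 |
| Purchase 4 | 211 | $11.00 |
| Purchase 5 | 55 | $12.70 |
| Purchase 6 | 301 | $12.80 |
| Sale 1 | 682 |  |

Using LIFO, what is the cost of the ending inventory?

Sale 1 (682) [LIFO — newest first]: 301 @ $12.80 + 55 @ $12.70 + 211 @ $11.00 + 115 @ $13.25 = $8,396.05
Ending inventory: 197 @ $9.10 + 48 @ $10.60 + 178 @ $13.25 = $4,660.00

Ending inventory = $4,660.00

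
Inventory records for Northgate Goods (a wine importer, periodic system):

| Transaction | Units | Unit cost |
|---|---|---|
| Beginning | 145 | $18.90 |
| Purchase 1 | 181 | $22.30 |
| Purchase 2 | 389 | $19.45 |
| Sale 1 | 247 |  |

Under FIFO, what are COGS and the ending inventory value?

Sale 1 (247) [FIFO — oldest first]: 145 @ $18.90 + 102 @ $22.30 = $5,015.10
Ending inventory: 79 @ $22.30 + 389 @ $19.45 = $9,327.75
Check: goods available $14,342.85 = COGS $5,015.10 + ending $9,327.75

COGS = $5,015.10; ending inventory = $9,327.75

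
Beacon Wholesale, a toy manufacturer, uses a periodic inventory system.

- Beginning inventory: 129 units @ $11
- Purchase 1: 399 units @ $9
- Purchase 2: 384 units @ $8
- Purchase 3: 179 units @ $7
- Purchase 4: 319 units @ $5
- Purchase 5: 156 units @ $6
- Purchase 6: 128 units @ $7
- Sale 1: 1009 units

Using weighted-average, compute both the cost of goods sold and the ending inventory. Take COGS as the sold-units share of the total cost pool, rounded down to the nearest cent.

Sale 1, sell 1009: 1009/1694 × $12,762.00 → $7,601.45
Ending inventory (cost pool remaining) = $5,160.55
Check: goods available $12,762.00 = COGS $7,601.45 + ending $5,160.55

COGS = $7,601.45; ending inventory = $5,160.55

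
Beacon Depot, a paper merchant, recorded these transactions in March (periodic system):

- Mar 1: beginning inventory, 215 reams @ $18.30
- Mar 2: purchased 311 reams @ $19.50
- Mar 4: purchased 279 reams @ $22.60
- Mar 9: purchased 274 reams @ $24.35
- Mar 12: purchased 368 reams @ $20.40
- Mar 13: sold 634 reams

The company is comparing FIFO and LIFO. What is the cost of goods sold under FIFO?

FIFO COGS: 215 @ $18.30 + 311 @ $19.50 + 108 @ $22.60 = $12,439.80
LIFO COGS: 368 @ $20.40 + 266 @ $24.35 = $13,984.30

COGS = $12,439.80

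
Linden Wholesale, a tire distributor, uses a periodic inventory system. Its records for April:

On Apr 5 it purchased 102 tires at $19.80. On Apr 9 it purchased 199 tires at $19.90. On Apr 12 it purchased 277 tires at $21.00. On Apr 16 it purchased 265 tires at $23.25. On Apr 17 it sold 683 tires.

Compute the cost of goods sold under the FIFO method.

COGS = $14,237.95

Apr 17, 683 sold [FIFO — oldest first]: 102 @ $19.80 + 199 @ $19.90 + 277 @ $21.00 + 105 @ $23.25 = $14,237.95
Ending inventory: 160 @ $23.25 = $3,720.00
Check: goods available $17,957.95 = COGS $14,237.95 + ending $3,720.00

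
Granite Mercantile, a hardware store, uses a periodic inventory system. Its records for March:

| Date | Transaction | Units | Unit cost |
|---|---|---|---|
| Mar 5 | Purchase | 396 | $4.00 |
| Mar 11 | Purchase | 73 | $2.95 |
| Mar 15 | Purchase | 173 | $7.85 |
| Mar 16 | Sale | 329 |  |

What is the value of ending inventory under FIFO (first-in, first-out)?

Mar 16, 329 sold [FIFO — oldest first]: 329 @ $4.00 = $1,316.00
Ending inventory: 67 @ $4.00 + 73 @ $2.95 + 173 @ $7.85 = $1,841.40

Ending inventory = $1,841.40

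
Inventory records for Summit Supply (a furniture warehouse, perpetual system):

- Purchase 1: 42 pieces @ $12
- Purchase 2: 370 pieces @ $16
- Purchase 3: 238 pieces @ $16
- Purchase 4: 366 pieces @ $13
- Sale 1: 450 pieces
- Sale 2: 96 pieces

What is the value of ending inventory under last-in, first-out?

Sale 1 (450) [LIFO — newest first]: 366 @ $13 + 84 @ $16 = $6,102
Sale 2 (96) [LIFO — newest first]: 96 @ $16 = $1,536
Total COGS = $6,102 + $1,536 = $7,638
Ending inventory: 42 @ $12 + 370 @ $16 + 58 @ $16 = $7,352

Ending inventory = $7,352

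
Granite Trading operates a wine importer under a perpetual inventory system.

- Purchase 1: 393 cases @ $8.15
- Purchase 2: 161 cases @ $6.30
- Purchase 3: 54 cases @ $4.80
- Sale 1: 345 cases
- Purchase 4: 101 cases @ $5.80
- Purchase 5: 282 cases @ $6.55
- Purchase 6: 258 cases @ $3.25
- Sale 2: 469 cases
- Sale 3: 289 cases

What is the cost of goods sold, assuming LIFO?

Sale 1 (345) [LIFO — newest first]: 54 @ $4.80 + 161 @ $6.30 + 130 @ $8.15 = $2,333.00
Sale 2 (469) [LIFO — newest first]: 258 @ $3.25 + 211 @ $6.55 = $2,220.55
Sale 3 (289) [LIFO — newest first]: 71 @ $6.55 + 101 @ $5.80 + 117 @ $8.15 = $2,004.40
Total COGS = $2,333.00 + $2,220.55 + $2,004.40 = $6,557.95
Ending inventory: 146 @ $8.15 = $1,189.90

COGS = $6,557.95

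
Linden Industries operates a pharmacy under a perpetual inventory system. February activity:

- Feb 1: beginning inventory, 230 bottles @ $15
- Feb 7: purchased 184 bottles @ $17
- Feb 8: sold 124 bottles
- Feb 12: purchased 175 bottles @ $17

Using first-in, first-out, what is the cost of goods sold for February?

COGS = $1,860

Feb 8, 124 sold [FIFO — oldest first]: 124 @ $15 = $1,860
Ending inventory: 106 @ $15 + 184 @ $17 + 175 @ $17 = $7,693
Check: goods available $9,553 = COGS $1,860 + ending $7,693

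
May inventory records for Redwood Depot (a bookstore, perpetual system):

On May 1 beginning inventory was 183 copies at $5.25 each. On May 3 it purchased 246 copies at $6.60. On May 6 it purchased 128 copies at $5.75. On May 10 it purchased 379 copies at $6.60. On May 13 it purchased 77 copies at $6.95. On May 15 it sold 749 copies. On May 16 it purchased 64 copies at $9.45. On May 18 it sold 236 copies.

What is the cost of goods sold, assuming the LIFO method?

May 15, 749 sold [LIFO — newest first]: 77 @ $6.95 + 379 @ $6.60 + 128 @ $5.75 + 165 @ $6.60 = $4,861.55
May 18, 236 sold [LIFO — newest first]: 64 @ $9.45 + 81 @ $6.60 + 91 @ $5.25 = $1,617.15
Total COGS = $4,861.55 + $1,617.15 = $6,478.70
Ending inventory: 92 @ $5.25 = $483.00

COGS = $6,478.70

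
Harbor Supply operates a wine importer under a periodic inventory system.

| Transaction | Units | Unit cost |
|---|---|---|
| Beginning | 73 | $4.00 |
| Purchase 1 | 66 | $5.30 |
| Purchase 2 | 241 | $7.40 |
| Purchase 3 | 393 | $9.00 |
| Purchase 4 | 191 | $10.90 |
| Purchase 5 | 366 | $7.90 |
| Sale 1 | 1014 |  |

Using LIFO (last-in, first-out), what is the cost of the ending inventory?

Ending inventory = $1,951.60

Sale 1 (1014) [LIFO — newest first]: 366 @ $7.90 + 191 @ $10.90 + 393 @ $9.00 + 64 @ $7.40 = $8,983.90
Ending inventory: 73 @ $4.00 + 66 @ $5.30 + 177 @ $7.40 = $1,951.60
Check: goods available $10,935.50 = COGS $8,983.90 + ending $1,951.60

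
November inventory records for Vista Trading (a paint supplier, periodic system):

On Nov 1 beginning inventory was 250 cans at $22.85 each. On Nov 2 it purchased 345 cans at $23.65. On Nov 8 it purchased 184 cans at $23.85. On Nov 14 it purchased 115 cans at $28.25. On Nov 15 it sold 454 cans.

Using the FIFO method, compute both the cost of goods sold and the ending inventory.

Nov 15, 454 sold [FIFO — oldest first]: 250 @ $22.85 + 204 @ $23.65 = $10,537.10
Ending inventory: 141 @ $23.65 + 184 @ $23.85 + 115 @ $28.25 = $10,971.80
Check: goods available $21,508.90 = COGS $10,537.10 + ending $10,971.80

COGS = $10,537.10; ending inventory = $10,971.80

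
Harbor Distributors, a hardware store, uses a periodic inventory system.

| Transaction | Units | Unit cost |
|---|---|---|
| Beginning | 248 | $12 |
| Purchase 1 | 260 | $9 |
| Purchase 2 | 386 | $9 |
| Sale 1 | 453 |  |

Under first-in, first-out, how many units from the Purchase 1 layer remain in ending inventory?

Sale 1 (453) [FIFO — oldest first]: 248 @ $12 + 205 @ $9 = $4,821
Ending inventory: 55 @ $9 + 386 @ $9 = $3,969
Check: goods available $8,790 = COGS $4,821 + ending $3,969

55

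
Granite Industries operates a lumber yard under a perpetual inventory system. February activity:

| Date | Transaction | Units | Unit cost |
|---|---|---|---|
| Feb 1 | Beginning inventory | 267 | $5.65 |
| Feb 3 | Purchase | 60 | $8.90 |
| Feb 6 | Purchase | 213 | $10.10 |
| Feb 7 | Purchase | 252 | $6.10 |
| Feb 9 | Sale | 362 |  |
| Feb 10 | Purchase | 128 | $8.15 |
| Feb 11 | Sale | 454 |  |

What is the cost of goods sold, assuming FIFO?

Feb 9, 362 sold [FIFO — oldest first]: 267 @ $5.65 + 60 @ $8.90 + 35 @ $10.10 = $2,396.05
Feb 11, 454 sold [FIFO — oldest first]: 178 @ $10.10 + 252 @ $6.10 + 24 @ $8.15 = $3,530.60
Total COGS = $2,396.05 + $3,530.60 = $5,926.65
Ending inventory: 104 @ $8.15 = $847.60
Check: goods available $6,774.25 = COGS $5,926.65 + ending $847.60

COGS = $5,926.65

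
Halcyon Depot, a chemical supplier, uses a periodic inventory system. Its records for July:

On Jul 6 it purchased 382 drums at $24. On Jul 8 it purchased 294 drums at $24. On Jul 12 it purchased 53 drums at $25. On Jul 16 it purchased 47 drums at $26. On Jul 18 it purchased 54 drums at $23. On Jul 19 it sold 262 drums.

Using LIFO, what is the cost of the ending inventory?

Jul 19, 262 sold [LIFO — newest first]: 54 @ $23 + 47 @ $26 + 53 @ $25 + 108 @ $24 = $6,381
Ending inventory: 382 @ $24 + 186 @ $24 = $13,632

Ending inventory = $13,632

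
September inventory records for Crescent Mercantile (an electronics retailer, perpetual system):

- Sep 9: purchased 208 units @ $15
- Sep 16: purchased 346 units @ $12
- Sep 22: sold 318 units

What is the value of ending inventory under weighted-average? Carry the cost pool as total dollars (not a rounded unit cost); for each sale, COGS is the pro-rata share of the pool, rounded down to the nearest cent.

Ending inventory = $3,097.82

After Sep 9: 208 on hand, pool $3,120.00 (≈ $15.0000 each)
After Sep 16: 554 on hand, pool $7,272.00 (≈ $13.1264 each)
Sep 22, sell 318: 318/554 × $7,272.00 → $4,174.18
Ending inventory (cost pool remaining) = $3,097.82
Check: goods available $7,272.00 = COGS $4,174.18 + ending $3,097.82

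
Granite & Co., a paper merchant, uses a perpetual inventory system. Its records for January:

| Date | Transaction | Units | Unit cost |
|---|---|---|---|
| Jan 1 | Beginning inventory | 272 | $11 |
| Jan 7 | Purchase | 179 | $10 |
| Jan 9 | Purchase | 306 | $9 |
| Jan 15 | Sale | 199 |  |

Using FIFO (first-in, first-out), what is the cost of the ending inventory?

Ending inventory = $5,347

Jan 15, 199 sold [FIFO — oldest first]: 199 @ $11 = $2,189
Ending inventory: 73 @ $11 + 179 @ $10 + 306 @ $9 = $5,347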